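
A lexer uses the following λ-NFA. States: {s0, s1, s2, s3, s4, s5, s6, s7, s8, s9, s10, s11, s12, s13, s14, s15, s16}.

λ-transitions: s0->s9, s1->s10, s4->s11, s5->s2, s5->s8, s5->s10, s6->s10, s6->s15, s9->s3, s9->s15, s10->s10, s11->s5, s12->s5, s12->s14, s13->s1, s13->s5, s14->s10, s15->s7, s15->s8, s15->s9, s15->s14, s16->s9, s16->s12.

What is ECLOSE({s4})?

Start with {s4}.
From s4 via λ: add s11.
From s11 via λ: add s5.
From s5 via λ: add s2, s8, s10.
No new states can be added; the closed set is {s2, s4, s5, s8, s10, s11}.

{s2, s4, s5, s8, s10, s11}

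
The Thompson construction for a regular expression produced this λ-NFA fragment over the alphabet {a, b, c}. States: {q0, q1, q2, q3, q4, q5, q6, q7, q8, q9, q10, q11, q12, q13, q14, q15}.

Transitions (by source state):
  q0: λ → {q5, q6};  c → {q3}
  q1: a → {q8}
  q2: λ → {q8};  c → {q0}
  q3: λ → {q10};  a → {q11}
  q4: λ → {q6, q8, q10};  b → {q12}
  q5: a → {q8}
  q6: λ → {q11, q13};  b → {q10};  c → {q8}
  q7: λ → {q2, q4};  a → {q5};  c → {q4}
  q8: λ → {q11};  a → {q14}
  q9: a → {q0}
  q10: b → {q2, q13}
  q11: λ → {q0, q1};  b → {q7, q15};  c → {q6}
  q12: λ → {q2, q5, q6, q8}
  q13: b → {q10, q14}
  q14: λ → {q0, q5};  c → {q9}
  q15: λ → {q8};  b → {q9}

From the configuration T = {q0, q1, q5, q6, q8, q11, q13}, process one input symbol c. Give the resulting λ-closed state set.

q0 on c → {q3}.
q6 on c → {q8}.
q11 on c → {q6}.
No c-transition from q1, q5, q8, q13.
Union after reading c: {q3, q6, q8}.
Now take the λ-closure:
From q3 via λ: add q10.
From q6 via λ: add q11, q13.
From q11 via λ: add q0, q1.
From q0 via λ: add q5.
No new states can be added; the closed set is {q0, q1, q3, q5, q6, q8, q10, q11, q13}.

{q0, q1, q3, q5, q6, q8, q10, q11, q13}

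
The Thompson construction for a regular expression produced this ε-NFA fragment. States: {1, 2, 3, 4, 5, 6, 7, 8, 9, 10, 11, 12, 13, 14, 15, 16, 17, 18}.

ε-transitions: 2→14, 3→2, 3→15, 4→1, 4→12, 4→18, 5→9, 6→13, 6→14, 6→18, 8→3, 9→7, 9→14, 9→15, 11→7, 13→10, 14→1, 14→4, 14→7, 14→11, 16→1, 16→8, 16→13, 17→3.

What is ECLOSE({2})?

Start with {2}.
From 2 via ε: add 14.
From 14 via ε: add 1, 4, 7, 11.
From 4 via ε: add 12, 18.
No new states can be added; the closed set is {1, 2, 4, 7, 11, 12, 14, 18}.

{1, 2, 4, 7, 11, 12, 14, 18}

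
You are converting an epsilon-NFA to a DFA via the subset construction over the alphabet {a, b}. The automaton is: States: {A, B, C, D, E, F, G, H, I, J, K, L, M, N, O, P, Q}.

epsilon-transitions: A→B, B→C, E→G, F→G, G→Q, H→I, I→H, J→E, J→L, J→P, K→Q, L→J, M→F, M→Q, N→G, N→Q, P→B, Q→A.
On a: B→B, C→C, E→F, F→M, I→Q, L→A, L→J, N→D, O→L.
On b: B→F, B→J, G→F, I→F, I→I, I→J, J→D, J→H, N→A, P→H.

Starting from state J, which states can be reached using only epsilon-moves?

{A, B, C, E, G, J, L, P, Q}

Start with {J}.
From J via epsilon: add E, L, P.
From E via epsilon: add G.
From P via epsilon: add B.
From B via epsilon: add C.
From G via epsilon: add Q.
From Q via epsilon: add A.
No new states can be added; the closed set is {A, B, C, E, G, J, L, P, Q}.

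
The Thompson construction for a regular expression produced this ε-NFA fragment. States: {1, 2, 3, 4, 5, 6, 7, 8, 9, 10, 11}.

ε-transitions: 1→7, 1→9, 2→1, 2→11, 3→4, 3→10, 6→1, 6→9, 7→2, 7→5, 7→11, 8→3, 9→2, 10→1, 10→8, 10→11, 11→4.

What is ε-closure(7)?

{1, 2, 4, 5, 7, 9, 11}

Start with {7}.
From 7 via ε: add 2, 5, 11.
From 2 via ε: add 1.
From 11 via ε: add 4.
From 1 via ε: add 9.
No new states can be added; the closed set is {1, 2, 4, 5, 7, 9, 11}.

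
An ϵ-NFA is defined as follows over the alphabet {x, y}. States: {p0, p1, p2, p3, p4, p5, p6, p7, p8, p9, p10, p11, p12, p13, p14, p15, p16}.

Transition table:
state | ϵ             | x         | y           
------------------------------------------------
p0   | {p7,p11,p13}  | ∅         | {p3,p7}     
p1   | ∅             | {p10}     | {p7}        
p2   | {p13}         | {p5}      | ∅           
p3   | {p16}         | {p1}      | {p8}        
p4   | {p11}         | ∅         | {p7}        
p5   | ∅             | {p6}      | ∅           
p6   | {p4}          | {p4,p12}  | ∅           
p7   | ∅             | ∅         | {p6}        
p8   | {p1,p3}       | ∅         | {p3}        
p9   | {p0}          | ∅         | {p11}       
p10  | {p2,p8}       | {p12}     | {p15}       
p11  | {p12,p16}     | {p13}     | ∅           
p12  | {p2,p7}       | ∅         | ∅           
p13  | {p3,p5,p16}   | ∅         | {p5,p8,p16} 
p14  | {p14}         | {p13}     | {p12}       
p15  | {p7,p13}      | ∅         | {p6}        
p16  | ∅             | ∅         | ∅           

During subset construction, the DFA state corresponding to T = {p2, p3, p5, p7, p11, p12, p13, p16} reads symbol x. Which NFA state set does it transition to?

p2 on x → {p5}.
p3 on x → {p1}.
p5 on x → {p6}.
p11 on x → {p13}.
No x-transition from p7, p12, p13, p16.
Union after reading x: {p1, p5, p6, p13}.
Now take the ϵ-closure:
From p6 via ϵ: add p4.
From p13 via ϵ: add p3, p16.
From p4 via ϵ: add p11.
From p11 via ϵ: add p12.
From p12 via ϵ: add p2, p7.
No new states can be added; the closed set is {p1, p2, p3, p4, p5, p6, p7, p11, p12, p13, p16}.

{p1, p2, p3, p4, p5, p6, p7, p11, p12, p13, p16}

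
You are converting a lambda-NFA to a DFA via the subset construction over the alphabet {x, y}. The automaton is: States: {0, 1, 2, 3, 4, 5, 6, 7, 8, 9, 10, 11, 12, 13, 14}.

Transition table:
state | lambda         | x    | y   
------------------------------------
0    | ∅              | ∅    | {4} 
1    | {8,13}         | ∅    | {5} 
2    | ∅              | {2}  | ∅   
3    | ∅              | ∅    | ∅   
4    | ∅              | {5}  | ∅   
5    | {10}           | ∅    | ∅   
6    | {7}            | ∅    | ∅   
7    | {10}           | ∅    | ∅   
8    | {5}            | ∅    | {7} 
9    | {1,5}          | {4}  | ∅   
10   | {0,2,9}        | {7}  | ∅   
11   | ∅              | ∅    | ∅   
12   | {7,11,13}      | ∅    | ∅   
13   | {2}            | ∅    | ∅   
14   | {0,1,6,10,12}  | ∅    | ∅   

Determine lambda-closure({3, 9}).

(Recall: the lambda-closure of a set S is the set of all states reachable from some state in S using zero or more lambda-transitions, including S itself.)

{0, 1, 2, 3, 5, 8, 9, 10, 13}

Start with {3, 9}.
From 9 via lambda: add 1, 5.
From 1 via lambda: add 8, 13.
From 5 via lambda: add 10.
From 10 via lambda: add 0, 2.
No new states can be added; the closed set is {0, 1, 2, 3, 5, 8, 9, 10, 13}.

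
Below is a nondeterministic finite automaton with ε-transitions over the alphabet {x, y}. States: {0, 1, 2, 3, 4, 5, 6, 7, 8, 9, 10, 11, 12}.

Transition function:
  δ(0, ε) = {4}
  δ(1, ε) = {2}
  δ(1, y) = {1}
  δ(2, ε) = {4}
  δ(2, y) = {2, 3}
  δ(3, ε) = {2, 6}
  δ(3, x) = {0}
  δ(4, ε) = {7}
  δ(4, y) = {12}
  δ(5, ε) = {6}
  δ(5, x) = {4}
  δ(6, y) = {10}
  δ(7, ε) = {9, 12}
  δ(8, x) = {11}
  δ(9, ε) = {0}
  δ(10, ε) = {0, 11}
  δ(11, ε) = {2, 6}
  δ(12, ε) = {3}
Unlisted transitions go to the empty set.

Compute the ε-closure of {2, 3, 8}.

Start with {2, 3, 8}.
From 2 via ε: add 4.
From 3 via ε: add 6.
From 4 via ε: add 7.
From 7 via ε: add 9, 12.
From 9 via ε: add 0.
No new states can be added; the closed set is {0, 2, 3, 4, 6, 7, 8, 9, 12}.

{0, 2, 3, 4, 6, 7, 8, 9, 12}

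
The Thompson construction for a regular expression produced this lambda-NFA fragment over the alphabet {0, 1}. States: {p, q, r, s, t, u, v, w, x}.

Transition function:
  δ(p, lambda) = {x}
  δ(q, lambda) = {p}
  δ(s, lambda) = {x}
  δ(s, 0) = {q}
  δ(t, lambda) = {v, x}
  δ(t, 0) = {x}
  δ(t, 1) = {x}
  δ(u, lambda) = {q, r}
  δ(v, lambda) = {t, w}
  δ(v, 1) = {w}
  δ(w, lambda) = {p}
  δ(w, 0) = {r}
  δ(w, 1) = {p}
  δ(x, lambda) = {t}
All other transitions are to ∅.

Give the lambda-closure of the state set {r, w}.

{p, r, t, v, w, x}

Start with {r, w}.
From w via lambda: add p.
From p via lambda: add x.
From x via lambda: add t.
From t via lambda: add v.
No new states can be added; the closed set is {p, r, t, v, w, x}.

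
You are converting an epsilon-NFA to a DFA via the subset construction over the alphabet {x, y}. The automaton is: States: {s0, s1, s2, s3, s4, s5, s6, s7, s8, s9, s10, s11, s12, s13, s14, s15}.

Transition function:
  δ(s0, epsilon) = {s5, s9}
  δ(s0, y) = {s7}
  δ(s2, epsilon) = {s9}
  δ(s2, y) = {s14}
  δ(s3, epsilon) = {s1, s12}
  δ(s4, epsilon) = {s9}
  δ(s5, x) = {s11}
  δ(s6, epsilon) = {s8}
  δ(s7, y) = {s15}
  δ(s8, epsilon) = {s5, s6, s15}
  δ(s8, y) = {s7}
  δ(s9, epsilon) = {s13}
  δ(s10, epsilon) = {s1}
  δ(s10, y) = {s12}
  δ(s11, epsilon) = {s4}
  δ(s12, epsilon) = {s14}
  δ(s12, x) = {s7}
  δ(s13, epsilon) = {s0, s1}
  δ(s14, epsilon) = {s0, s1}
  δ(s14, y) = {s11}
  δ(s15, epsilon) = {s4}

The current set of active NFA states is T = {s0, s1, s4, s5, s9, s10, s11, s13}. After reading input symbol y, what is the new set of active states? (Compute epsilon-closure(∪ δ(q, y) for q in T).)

s0 on y → {s7}.
s10 on y → {s12}.
No y-transition from s1, s4, s5, s9, s11, s13.
Union after reading y: {s7, s12}.
Now take the epsilon-closure:
From s12 via epsilon: add s14.
From s14 via epsilon: add s0, s1.
From s0 via epsilon: add s5, s9.
From s9 via epsilon: add s13.
No new states can be added; the closed set is {s0, s1, s5, s7, s9, s12, s13, s14}.

{s0, s1, s5, s7, s9, s12, s13, s14}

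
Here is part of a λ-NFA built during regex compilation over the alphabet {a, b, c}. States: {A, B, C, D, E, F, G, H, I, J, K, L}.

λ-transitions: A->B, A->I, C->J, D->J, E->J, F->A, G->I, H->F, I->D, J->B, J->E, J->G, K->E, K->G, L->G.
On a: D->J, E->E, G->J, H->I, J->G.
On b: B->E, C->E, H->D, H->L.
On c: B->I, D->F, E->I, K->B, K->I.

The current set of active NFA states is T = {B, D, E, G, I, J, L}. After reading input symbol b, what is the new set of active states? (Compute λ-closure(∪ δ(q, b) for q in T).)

B on b → {E}.
No b-transition from D, E, G, I, J, L.
Union after reading b: {E}.
Now take the λ-closure:
From E via λ: add J.
From J via λ: add B, G.
From G via λ: add I.
From I via λ: add D.
No new states can be added; the closed set is {B, D, E, G, I, J}.

{B, D, E, G, I, J}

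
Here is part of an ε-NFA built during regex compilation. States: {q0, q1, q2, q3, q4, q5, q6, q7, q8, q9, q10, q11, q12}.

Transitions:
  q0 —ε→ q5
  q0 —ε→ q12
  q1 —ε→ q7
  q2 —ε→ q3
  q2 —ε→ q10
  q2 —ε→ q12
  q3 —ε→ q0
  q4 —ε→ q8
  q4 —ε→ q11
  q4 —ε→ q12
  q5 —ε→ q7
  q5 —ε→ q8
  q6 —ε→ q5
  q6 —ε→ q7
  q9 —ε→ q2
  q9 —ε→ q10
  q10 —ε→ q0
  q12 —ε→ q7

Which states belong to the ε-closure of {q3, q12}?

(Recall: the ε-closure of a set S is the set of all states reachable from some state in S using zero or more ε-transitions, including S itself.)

Start with {q3, q12}.
From q3 via ε: add q0.
From q12 via ε: add q7.
From q0 via ε: add q5.
From q5 via ε: add q8.
No new states can be added; the closed set is {q0, q3, q5, q7, q8, q12}.

{q0, q3, q5, q7, q8, q12}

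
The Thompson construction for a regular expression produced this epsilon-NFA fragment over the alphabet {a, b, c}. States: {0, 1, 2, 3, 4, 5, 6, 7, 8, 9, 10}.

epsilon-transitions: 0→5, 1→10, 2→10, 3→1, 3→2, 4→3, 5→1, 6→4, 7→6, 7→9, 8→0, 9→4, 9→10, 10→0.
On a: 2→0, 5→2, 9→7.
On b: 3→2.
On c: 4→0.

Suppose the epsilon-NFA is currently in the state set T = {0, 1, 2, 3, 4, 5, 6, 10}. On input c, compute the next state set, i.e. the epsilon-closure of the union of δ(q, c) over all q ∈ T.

{0, 1, 5, 10}

4 on c → {0}.
No c-transition from 0, 1, 2, 3, 5, 6, 10.
Union after reading c: {0}.
Now take the epsilon-closure:
From 0 via epsilon: add 5.
From 5 via epsilon: add 1.
From 1 via epsilon: add 10.
No new states can be added; the closed set is {0, 1, 5, 10}.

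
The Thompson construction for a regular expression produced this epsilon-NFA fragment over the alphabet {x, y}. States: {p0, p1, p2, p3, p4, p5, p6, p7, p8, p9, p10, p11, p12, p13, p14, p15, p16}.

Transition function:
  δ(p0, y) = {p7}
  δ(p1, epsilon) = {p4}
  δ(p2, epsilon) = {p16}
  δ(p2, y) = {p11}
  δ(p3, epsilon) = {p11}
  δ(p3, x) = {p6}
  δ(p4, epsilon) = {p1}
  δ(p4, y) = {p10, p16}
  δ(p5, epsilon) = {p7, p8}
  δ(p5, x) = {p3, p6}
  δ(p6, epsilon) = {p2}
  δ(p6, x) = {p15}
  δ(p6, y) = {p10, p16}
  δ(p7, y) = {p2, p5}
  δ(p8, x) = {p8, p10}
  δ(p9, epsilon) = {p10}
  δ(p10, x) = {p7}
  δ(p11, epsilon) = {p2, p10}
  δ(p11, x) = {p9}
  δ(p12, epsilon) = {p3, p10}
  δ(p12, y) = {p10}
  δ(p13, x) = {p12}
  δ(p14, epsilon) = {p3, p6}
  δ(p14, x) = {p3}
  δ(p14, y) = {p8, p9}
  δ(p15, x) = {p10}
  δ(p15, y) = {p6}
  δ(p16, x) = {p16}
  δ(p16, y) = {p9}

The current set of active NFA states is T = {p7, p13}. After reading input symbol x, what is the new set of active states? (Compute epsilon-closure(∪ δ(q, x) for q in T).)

p13 on x → {p12}.
No x-transition from p7.
Union after reading x: {p12}.
Now take the epsilon-closure:
From p12 via epsilon: add p3, p10.
From p3 via epsilon: add p11.
From p11 via epsilon: add p2.
From p2 via epsilon: add p16.
No new states can be added; the closed set is {p2, p3, p10, p11, p12, p16}.

{p2, p3, p10, p11, p12, p16}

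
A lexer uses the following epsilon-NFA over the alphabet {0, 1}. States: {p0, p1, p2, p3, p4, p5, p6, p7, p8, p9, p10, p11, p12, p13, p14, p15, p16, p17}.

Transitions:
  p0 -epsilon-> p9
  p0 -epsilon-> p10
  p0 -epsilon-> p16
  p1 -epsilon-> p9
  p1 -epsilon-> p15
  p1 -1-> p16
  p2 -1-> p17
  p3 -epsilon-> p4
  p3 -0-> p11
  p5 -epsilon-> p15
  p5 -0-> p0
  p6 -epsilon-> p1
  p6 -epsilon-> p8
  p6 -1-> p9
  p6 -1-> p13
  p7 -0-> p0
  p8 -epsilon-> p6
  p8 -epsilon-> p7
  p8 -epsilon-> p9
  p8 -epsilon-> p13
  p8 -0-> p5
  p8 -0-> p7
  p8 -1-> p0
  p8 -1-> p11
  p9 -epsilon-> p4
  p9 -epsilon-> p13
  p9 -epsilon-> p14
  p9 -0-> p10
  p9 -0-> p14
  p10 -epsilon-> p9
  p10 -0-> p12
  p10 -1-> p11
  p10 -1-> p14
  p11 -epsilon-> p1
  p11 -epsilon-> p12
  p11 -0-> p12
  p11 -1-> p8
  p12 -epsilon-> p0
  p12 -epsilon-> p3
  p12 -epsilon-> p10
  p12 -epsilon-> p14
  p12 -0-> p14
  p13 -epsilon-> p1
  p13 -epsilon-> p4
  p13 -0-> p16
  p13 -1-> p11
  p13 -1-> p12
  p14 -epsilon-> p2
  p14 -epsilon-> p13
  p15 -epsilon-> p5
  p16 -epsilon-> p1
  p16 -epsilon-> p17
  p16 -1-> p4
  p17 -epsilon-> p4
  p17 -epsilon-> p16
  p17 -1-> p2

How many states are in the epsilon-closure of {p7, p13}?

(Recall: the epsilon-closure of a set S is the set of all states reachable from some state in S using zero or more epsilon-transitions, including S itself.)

9

Start with {p7, p13}.
From p13 via epsilon: add p1, p4.
From p1 via epsilon: add p9, p15.
From p9 via epsilon: add p14.
From p15 via epsilon: add p5.
From p14 via epsilon: add p2.
epsilon-closure = {p1, p2, p4, p5, p7, p9, p13, p14, p15}, which has 9 states.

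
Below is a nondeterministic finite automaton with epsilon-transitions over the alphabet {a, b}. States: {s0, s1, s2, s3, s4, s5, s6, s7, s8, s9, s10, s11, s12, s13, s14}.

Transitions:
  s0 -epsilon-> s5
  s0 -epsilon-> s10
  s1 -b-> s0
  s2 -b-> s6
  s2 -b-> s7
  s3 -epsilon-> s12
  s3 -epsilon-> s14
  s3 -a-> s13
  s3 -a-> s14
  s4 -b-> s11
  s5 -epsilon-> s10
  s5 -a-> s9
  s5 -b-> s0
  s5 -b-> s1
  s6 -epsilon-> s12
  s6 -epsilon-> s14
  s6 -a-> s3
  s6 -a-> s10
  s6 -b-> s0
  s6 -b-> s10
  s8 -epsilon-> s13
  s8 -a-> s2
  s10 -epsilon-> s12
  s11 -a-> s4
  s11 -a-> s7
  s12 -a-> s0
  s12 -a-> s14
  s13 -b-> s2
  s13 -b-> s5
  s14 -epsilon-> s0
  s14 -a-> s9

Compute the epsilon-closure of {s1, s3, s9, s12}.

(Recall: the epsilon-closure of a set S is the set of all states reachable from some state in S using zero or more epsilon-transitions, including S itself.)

{s0, s1, s3, s5, s9, s10, s12, s14}

Start with {s1, s3, s9, s12}.
From s3 via epsilon: add s14.
From s14 via epsilon: add s0.
From s0 via epsilon: add s5, s10.
No new states can be added; the closed set is {s0, s1, s3, s5, s9, s10, s12, s14}.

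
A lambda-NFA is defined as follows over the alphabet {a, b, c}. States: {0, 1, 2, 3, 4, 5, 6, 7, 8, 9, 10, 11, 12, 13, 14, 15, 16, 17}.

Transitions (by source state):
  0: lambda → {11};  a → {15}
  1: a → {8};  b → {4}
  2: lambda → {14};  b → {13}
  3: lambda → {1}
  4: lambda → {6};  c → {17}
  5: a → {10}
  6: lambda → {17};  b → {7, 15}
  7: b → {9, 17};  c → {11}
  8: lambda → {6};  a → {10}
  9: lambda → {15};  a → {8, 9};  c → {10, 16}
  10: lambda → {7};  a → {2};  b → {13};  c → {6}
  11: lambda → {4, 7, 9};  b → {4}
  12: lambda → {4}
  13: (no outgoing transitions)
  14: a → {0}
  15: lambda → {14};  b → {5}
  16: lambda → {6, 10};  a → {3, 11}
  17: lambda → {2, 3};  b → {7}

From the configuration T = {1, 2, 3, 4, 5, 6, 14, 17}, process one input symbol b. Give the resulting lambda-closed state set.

1 on b → {4}.
2 on b → {13}.
6 on b → {7, 15}.
17 on b → {7}.
No b-transition from 3, 4, 5, 14.
Union after reading b: {4, 7, 13, 15}.
Now take the lambda-closure:
From 4 via lambda: add 6.
From 15 via lambda: add 14.
From 6 via lambda: add 17.
From 17 via lambda: add 2, 3.
From 3 via lambda: add 1.
No new states can be added; the closed set is {1, 2, 3, 4, 6, 7, 13, 14, 15, 17}.

{1, 2, 3, 4, 6, 7, 13, 14, 15, 17}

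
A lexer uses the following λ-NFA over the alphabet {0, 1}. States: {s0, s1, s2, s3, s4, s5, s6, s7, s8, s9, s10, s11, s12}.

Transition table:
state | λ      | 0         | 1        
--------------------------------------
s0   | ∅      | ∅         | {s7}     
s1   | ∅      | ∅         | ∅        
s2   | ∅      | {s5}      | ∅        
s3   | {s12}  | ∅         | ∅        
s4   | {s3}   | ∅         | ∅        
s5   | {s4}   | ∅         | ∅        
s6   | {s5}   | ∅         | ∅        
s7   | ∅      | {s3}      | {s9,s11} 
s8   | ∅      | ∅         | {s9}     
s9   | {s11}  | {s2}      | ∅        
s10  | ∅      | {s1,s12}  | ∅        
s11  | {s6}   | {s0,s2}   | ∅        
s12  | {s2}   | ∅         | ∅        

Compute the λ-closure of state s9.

{s2, s3, s4, s5, s6, s9, s11, s12}

Start with {s9}.
From s9 via λ: add s11.
From s11 via λ: add s6.
From s6 via λ: add s5.
From s5 via λ: add s4.
From s4 via λ: add s3.
From s3 via λ: add s12.
From s12 via λ: add s2.
No new states can be added; the closed set is {s2, s3, s4, s5, s6, s9, s11, s12}.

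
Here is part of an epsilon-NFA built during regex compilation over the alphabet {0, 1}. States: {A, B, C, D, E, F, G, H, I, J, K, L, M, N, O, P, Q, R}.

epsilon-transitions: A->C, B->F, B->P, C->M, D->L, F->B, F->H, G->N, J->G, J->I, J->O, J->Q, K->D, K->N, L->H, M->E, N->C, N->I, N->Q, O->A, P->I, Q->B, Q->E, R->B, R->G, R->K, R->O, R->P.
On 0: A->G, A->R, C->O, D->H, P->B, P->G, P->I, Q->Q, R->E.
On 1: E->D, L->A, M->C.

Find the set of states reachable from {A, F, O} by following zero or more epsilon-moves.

Start with {A, F, O}.
From A via epsilon: add C.
From F via epsilon: add B, H.
From B via epsilon: add P.
From C via epsilon: add M.
From M via epsilon: add E.
From P via epsilon: add I.
No new states can be added; the closed set is {A, B, C, E, F, H, I, M, O, P}.

{A, B, C, E, F, H, I, M, O, P}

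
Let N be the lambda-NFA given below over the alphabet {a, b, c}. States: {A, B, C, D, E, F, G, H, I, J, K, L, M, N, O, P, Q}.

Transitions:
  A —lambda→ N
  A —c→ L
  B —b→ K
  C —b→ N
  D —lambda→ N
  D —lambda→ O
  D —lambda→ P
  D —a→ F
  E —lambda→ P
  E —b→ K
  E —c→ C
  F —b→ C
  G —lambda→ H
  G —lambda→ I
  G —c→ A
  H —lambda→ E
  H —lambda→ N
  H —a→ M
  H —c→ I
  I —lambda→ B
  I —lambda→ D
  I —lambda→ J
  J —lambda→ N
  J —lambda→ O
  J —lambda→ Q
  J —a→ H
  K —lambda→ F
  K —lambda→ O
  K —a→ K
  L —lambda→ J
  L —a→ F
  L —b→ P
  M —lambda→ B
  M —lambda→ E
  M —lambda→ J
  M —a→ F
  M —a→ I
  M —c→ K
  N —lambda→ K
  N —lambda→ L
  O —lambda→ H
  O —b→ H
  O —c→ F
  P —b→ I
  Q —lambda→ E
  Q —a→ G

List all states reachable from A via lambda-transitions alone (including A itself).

Start with {A}.
From A via lambda: add N.
From N via lambda: add K, L.
From K via lambda: add F, O.
From L via lambda: add J.
From J via lambda: add Q.
From O via lambda: add H.
From H via lambda: add E.
From E via lambda: add P.
No new states can be added; the closed set is {A, E, F, H, J, K, L, N, O, P, Q}.

{A, E, F, H, J, K, L, N, O, P, Q}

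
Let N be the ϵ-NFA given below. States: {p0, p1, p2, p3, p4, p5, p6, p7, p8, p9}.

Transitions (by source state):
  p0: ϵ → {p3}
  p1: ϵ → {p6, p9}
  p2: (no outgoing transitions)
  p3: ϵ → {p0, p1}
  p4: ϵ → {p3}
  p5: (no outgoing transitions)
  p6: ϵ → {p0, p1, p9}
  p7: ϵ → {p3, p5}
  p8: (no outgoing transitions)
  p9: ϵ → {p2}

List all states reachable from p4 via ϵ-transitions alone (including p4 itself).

Start with {p4}.
From p4 via ϵ: add p3.
From p3 via ϵ: add p0, p1.
From p1 via ϵ: add p6, p9.
From p9 via ϵ: add p2.
No new states can be added; the closed set is {p0, p1, p2, p3, p4, p6, p9}.

{p0, p1, p2, p3, p4, p6, p9}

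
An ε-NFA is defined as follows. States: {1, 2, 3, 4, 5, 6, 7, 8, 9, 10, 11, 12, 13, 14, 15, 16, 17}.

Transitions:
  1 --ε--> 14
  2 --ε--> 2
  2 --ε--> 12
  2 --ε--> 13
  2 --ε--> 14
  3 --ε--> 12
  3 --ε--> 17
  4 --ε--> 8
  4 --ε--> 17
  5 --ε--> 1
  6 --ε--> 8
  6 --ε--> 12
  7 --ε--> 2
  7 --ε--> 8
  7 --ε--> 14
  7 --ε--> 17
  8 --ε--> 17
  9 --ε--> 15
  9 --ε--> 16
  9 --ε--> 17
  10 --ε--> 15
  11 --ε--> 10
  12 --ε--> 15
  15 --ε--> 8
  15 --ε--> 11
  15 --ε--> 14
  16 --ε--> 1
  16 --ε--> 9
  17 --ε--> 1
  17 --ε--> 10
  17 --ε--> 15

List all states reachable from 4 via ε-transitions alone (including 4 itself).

{1, 4, 8, 10, 11, 14, 15, 17}

Start with {4}.
From 4 via ε: add 8, 17.
From 17 via ε: add 1, 10, 15.
From 1 via ε: add 14.
From 15 via ε: add 11.
No new states can be added; the closed set is {1, 4, 8, 10, 11, 14, 15, 17}.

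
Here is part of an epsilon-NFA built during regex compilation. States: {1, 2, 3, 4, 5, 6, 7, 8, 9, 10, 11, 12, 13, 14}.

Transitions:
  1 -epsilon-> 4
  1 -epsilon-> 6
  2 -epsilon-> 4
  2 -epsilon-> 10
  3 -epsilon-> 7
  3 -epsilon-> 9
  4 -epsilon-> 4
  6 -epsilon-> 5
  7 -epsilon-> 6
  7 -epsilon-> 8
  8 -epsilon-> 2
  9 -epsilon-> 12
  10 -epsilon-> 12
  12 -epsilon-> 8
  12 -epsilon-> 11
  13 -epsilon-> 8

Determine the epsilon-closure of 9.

{2, 4, 8, 9, 10, 11, 12}

Start with {9}.
From 9 via epsilon: add 12.
From 12 via epsilon: add 8, 11.
From 8 via epsilon: add 2.
From 2 via epsilon: add 4, 10.
No new states can be added; the closed set is {2, 4, 8, 9, 10, 11, 12}.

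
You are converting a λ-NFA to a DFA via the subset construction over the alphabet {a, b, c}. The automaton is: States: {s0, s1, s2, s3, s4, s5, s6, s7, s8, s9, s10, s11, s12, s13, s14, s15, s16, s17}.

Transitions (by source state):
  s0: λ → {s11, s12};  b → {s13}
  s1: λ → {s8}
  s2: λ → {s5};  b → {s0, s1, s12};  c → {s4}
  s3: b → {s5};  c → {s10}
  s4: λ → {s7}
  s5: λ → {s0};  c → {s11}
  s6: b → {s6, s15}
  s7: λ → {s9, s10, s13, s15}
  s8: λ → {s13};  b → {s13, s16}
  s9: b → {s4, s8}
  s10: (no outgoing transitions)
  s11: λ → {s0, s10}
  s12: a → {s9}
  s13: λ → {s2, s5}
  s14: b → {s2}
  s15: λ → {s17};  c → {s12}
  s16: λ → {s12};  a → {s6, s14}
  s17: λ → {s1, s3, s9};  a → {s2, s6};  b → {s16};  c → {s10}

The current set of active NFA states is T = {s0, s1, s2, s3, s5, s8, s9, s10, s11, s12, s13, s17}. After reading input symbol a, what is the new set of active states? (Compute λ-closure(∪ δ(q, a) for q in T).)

{s0, s2, s5, s6, s9, s10, s11, s12}

s12 on a → {s9}.
s17 on a → {s2, s6}.
No a-transition from s0, s1, s2, s3, s5, s8, s9, s10, s11, s13.
Union after reading a: {s2, s6, s9}.
Now take the λ-closure:
From s2 via λ: add s5.
From s5 via λ: add s0.
From s0 via λ: add s11, s12.
From s11 via λ: add s10.
No new states can be added; the closed set is {s0, s2, s5, s6, s9, s10, s11, s12}.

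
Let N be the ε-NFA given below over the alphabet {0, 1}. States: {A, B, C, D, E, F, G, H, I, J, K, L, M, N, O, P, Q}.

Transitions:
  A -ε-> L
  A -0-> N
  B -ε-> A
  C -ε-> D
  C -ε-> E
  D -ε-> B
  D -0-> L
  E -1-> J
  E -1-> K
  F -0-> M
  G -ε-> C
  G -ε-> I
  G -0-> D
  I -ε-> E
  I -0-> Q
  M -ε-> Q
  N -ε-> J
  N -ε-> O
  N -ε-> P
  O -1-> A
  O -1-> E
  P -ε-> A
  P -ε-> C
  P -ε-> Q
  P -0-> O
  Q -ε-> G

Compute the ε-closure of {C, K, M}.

Start with {C, K, M}.
From C via ε: add D, E.
From M via ε: add Q.
From D via ε: add B.
From Q via ε: add G.
From B via ε: add A.
From G via ε: add I.
From A via ε: add L.
No new states can be added; the closed set is {A, B, C, D, E, G, I, K, L, M, Q}.

{A, B, C, D, E, G, I, K, L, M, Q}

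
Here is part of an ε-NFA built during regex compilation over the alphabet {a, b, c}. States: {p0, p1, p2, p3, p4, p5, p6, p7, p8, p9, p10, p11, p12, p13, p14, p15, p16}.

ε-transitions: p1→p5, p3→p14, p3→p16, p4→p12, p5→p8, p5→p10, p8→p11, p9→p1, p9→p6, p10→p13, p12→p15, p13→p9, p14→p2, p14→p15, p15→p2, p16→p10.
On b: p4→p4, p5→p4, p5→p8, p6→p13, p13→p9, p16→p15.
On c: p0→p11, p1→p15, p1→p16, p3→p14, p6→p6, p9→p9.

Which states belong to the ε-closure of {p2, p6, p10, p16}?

Start with {p2, p6, p10, p16}.
From p10 via ε: add p13.
From p13 via ε: add p9.
From p9 via ε: add p1.
From p1 via ε: add p5.
From p5 via ε: add p8.
From p8 via ε: add p11.
No new states can be added; the closed set is {p1, p2, p5, p6, p8, p9, p10, p11, p13, p16}.

{p1, p2, p5, p6, p8, p9, p10, p11, p13, p16}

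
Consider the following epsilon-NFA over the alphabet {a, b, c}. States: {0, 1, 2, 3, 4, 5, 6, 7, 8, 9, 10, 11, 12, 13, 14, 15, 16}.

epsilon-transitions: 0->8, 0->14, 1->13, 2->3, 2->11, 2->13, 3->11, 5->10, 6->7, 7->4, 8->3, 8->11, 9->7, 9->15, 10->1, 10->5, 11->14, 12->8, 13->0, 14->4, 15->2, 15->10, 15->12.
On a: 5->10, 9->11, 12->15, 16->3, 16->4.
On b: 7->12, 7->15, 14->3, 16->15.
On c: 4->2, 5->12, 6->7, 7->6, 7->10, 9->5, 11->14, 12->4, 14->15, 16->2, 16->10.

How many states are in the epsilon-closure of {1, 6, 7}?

Start with {1, 6, 7}.
From 1 via epsilon: add 13.
From 7 via epsilon: add 4.
From 13 via epsilon: add 0.
From 0 via epsilon: add 8, 14.
From 8 via epsilon: add 3, 11.
epsilon-closure = {0, 1, 3, 4, 6, 7, 8, 11, 13, 14}, which has 10 states.

10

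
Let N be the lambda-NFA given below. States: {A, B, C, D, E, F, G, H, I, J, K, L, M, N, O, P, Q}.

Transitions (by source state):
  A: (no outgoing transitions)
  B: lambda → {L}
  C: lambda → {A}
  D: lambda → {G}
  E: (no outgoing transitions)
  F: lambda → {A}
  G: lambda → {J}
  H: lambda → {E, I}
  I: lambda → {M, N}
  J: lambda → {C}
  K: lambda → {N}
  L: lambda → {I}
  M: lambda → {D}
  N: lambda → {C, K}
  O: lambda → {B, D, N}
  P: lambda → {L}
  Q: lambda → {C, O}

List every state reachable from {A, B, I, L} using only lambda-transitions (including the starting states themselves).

{A, B, C, D, G, I, J, K, L, M, N}

Start with {A, B, I, L}.
From I via lambda: add M, N.
From M via lambda: add D.
From N via lambda: add C, K.
From D via lambda: add G.
From G via lambda: add J.
No new states can be added; the closed set is {A, B, C, D, G, I, J, K, L, M, N}.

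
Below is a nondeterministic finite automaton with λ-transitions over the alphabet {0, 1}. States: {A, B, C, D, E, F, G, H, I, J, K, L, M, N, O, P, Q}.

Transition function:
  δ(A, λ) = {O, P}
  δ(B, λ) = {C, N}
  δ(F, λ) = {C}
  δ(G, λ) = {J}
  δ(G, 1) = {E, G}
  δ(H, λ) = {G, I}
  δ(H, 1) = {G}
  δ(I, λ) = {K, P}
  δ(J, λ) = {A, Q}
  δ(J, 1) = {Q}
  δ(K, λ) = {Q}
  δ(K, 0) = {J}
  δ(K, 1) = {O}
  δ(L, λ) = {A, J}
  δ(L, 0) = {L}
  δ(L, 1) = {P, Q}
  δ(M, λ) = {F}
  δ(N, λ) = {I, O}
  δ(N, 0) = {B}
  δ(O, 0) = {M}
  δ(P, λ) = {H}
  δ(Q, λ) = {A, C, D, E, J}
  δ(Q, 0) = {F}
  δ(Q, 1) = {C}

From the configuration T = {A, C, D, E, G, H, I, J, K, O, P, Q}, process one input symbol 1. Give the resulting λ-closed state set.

{A, C, D, E, G, H, I, J, K, O, P, Q}

G on 1 → {E, G}.
H on 1 → {G}.
J on 1 → {Q}.
K on 1 → {O}.
Q on 1 → {C}.
No 1-transition from A, C, D, E, I, O, P.
Union after reading 1: {C, E, G, O, Q}.
Now take the λ-closure:
From G via λ: add J.
From Q via λ: add A, D.
From A via λ: add P.
From P via λ: add H.
From H via λ: add I.
From I via λ: add K.
No new states can be added; the closed set is {A, C, D, E, G, H, I, J, K, O, P, Q}.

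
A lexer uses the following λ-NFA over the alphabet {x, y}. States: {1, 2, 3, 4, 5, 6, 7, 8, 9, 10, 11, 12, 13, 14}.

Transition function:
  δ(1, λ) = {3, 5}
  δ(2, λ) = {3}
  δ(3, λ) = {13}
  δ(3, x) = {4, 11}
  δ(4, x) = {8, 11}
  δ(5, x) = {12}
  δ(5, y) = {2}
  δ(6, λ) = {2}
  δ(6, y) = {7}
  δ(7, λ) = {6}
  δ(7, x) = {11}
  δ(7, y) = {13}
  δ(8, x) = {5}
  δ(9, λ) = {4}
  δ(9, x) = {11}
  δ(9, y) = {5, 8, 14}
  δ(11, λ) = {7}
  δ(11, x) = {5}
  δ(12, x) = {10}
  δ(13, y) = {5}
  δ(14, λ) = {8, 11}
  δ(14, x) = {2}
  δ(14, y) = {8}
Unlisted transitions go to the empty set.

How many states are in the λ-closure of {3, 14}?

8

Start with {3, 14}.
From 3 via λ: add 13.
From 14 via λ: add 8, 11.
From 11 via λ: add 7.
From 7 via λ: add 6.
From 6 via λ: add 2.
λ-closure = {2, 3, 6, 7, 8, 11, 13, 14}, which has 8 states.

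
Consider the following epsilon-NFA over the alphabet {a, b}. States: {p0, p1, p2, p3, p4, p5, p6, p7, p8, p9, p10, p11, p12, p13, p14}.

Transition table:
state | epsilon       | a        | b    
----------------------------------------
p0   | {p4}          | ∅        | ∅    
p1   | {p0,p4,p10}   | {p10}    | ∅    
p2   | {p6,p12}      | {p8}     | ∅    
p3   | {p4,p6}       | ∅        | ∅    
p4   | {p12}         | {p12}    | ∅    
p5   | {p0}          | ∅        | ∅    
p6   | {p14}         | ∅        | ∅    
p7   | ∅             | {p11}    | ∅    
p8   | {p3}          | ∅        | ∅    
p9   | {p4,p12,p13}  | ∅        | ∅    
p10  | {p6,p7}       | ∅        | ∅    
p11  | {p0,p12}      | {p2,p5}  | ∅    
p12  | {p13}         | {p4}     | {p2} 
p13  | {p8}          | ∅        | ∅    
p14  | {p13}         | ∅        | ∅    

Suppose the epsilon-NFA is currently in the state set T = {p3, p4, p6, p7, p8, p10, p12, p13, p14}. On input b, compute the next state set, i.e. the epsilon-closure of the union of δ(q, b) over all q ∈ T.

p12 on b → {p2}.
No b-transition from p3, p4, p6, p7, p8, p10, p13, p14.
Union after reading b: {p2}.
Now take the epsilon-closure:
From p2 via epsilon: add p6, p12.
From p6 via epsilon: add p14.
From p12 via epsilon: add p13.
From p13 via epsilon: add p8.
From p8 via epsilon: add p3.
From p3 via epsilon: add p4.
No new states can be added; the closed set is {p2, p3, p4, p6, p8, p12, p13, p14}.

{p2, p3, p4, p6, p8, p12, p13, p14}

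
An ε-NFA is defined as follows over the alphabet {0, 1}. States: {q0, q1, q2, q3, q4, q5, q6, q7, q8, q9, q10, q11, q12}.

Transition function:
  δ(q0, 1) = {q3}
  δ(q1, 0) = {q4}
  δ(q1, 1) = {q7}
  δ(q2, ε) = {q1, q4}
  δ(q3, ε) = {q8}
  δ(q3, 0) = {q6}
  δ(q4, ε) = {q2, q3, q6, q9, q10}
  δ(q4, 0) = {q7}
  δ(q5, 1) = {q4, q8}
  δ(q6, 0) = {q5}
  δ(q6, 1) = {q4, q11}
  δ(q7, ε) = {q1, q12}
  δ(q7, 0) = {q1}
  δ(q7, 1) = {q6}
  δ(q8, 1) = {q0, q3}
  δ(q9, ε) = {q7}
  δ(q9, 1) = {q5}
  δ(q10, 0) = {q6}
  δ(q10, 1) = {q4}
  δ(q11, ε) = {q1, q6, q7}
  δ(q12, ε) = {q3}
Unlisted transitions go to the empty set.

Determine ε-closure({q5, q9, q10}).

{q1, q3, q5, q7, q8, q9, q10, q12}

Start with {q5, q9, q10}.
From q9 via ε: add q7.
From q7 via ε: add q1, q12.
From q12 via ε: add q3.
From q3 via ε: add q8.
No new states can be added; the closed set is {q1, q3, q5, q7, q8, q9, q10, q12}.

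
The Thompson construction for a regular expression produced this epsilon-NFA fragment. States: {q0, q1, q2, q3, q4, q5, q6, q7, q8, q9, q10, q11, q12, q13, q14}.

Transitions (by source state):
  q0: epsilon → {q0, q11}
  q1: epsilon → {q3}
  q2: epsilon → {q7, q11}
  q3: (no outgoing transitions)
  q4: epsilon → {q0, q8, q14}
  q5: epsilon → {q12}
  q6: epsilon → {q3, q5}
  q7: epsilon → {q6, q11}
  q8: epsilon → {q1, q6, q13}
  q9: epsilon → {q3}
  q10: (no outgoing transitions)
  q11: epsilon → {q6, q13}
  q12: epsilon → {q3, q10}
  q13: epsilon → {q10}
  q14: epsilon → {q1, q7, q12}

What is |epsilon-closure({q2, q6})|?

9

Start with {q2, q6}.
From q2 via epsilon: add q7, q11.
From q6 via epsilon: add q3, q5.
From q5 via epsilon: add q12.
From q11 via epsilon: add q13.
From q12 via epsilon: add q10.
epsilon-closure = {q2, q3, q5, q6, q7, q10, q11, q12, q13}, which has 9 states.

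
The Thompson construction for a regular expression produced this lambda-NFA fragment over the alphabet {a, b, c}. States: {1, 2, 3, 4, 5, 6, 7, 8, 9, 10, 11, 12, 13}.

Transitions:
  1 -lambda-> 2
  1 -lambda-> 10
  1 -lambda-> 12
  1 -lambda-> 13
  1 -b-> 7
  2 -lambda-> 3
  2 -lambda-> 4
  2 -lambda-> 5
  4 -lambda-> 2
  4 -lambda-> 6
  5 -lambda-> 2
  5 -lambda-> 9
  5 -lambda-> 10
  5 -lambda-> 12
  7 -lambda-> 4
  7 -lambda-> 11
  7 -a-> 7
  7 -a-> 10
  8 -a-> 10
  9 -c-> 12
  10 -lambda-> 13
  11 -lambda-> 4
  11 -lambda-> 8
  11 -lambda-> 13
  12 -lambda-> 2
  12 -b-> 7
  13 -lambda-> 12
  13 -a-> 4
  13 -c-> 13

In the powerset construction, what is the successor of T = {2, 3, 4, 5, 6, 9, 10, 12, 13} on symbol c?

{2, 3, 4, 5, 6, 9, 10, 12, 13}

9 on c → {12}.
13 on c → {13}.
No c-transition from 2, 3, 4, 5, 6, 10, 12.
Union after reading c: {12, 13}.
Now take the lambda-closure:
From 12 via lambda: add 2.
From 2 via lambda: add 3, 4, 5.
From 4 via lambda: add 6.
From 5 via lambda: add 9, 10.
No new states can be added; the closed set is {2, 3, 4, 5, 6, 9, 10, 12, 13}.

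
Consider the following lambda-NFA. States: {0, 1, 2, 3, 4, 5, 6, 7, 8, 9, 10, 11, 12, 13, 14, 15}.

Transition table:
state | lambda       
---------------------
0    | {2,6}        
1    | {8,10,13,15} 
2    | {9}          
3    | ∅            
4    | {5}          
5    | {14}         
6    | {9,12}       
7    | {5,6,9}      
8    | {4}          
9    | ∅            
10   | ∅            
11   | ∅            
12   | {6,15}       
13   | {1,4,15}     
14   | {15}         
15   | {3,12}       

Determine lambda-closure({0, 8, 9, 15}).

{0, 2, 3, 4, 5, 6, 8, 9, 12, 14, 15}

Start with {0, 8, 9, 15}.
From 0 via lambda: add 2, 6.
From 8 via lambda: add 4.
From 15 via lambda: add 3, 12.
From 4 via lambda: add 5.
From 5 via lambda: add 14.
No new states can be added; the closed set is {0, 2, 3, 4, 5, 6, 8, 9, 12, 14, 15}.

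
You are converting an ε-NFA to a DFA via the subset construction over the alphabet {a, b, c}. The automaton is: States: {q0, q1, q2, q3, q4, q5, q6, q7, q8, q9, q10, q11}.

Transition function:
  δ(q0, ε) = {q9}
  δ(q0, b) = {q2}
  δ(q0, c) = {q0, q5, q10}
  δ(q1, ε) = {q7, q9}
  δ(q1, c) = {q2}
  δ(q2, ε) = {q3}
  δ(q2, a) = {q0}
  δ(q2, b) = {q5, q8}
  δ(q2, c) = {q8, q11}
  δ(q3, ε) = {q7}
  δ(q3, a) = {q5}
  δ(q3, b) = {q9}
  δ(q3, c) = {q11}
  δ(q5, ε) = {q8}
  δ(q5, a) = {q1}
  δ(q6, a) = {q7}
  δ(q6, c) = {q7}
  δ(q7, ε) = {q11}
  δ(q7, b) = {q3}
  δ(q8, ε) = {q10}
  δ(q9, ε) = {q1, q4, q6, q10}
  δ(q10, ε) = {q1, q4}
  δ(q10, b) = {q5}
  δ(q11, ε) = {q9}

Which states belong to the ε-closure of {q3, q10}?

{q1, q3, q4, q6, q7, q9, q10, q11}

Start with {q3, q10}.
From q3 via ε: add q7.
From q10 via ε: add q1, q4.
From q1 via ε: add q9.
From q7 via ε: add q11.
From q9 via ε: add q6.
No new states can be added; the closed set is {q1, q3, q4, q6, q7, q9, q10, q11}.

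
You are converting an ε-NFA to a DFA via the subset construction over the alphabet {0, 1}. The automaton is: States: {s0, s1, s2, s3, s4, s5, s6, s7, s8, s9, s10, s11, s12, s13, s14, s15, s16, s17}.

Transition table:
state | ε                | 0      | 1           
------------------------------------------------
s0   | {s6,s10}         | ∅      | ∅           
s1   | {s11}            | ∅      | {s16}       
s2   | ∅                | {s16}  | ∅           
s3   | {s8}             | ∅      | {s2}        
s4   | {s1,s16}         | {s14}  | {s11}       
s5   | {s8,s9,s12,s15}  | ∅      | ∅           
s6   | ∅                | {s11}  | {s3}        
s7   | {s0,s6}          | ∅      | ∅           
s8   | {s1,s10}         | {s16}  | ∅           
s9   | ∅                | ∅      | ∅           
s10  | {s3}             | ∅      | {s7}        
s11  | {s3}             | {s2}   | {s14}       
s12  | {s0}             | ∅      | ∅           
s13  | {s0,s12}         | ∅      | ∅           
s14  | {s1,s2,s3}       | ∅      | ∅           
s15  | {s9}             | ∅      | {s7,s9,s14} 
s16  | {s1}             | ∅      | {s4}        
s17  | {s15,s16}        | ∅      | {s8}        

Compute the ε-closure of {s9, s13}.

{s0, s1, s3, s6, s8, s9, s10, s11, s12, s13}

Start with {s9, s13}.
From s13 via ε: add s0, s12.
From s0 via ε: add s6, s10.
From s10 via ε: add s3.
From s3 via ε: add s8.
From s8 via ε: add s1.
From s1 via ε: add s11.
No new states can be added; the closed set is {s0, s1, s3, s6, s8, s9, s10, s11, s12, s13}.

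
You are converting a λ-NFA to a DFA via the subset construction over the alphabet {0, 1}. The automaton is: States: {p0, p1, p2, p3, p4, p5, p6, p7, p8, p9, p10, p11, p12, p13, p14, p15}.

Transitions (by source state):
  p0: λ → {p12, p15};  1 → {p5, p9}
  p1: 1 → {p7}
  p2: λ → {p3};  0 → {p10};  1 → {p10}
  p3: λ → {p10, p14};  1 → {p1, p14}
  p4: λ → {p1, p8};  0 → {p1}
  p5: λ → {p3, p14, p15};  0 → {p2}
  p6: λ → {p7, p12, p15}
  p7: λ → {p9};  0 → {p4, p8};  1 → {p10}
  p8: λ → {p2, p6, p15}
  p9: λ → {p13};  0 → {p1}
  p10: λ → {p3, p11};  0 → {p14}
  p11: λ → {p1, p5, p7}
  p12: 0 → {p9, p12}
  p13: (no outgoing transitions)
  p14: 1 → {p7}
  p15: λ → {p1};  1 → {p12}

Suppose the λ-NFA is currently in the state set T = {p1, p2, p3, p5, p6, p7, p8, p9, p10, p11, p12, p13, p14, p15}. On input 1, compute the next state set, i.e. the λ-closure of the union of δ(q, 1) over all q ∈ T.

p1 on 1 → {p7}.
p2 on 1 → {p10}.
p3 on 1 → {p1, p14}.
p7 on 1 → {p10}.
p14 on 1 → {p7}.
p15 on 1 → {p12}.
No 1-transition from p5, p6, p8, p9, p10, p11, p12, p13.
Union after reading 1: {p1, p7, p10, p12, p14}.
Now take the λ-closure:
From p7 via λ: add p9.
From p10 via λ: add p3, p11.
From p9 via λ: add p13.
From p11 via λ: add p5.
From p5 via λ: add p15.
No new states can be added; the closed set is {p1, p3, p5, p7, p9, p10, p11, p12, p13, p14, p15}.

{p1, p3, p5, p7, p9, p10, p11, p12, p13, p14, p15}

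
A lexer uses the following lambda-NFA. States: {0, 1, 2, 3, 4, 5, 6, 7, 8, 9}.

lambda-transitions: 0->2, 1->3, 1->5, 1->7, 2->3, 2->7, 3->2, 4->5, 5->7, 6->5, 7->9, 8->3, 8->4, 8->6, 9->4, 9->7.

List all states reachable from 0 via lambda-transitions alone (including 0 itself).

Start with {0}.
From 0 via lambda: add 2.
From 2 via lambda: add 3, 7.
From 7 via lambda: add 9.
From 9 via lambda: add 4.
From 4 via lambda: add 5.
No new states can be added; the closed set is {0, 2, 3, 4, 5, 7, 9}.

{0, 2, 3, 4, 5, 7, 9}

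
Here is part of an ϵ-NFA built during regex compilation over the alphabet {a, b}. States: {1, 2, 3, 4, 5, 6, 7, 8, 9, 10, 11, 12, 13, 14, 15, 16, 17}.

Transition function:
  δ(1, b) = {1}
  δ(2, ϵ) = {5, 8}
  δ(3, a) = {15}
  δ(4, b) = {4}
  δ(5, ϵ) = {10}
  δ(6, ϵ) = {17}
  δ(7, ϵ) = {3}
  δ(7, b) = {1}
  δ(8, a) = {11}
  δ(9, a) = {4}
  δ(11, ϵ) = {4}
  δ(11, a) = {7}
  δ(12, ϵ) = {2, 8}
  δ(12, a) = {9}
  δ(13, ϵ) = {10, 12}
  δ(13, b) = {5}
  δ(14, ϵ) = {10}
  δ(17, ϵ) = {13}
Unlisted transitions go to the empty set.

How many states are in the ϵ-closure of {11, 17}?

Start with {11, 17}.
From 11 via ϵ: add 4.
From 17 via ϵ: add 13.
From 13 via ϵ: add 10, 12.
From 12 via ϵ: add 2, 8.
From 2 via ϵ: add 5.
ϵ-closure = {2, 4, 5, 8, 10, 11, 12, 13, 17}, which has 9 states.

9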